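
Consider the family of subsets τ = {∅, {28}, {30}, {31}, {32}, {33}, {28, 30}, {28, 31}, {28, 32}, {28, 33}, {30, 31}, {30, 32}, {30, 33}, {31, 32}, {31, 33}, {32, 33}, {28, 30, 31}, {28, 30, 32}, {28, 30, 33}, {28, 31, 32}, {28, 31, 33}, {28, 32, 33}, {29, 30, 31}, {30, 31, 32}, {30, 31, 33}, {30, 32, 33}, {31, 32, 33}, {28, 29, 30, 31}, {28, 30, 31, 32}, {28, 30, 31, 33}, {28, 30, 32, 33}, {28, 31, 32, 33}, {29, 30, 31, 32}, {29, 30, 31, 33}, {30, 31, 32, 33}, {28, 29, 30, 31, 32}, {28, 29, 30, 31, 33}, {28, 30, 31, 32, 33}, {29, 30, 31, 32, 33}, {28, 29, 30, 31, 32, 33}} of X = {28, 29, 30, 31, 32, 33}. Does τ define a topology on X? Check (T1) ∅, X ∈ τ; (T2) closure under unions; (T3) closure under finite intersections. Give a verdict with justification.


τ IS a topology on X.

Axiom (T1): ∅ ∈ τ? Yes; X ∈ τ? Yes.
Axiom (T2/T3): check pairwise unions and intersections of members of τ.
All pairwise intersections and unions checked — each lies in τ. Therefore τ satisfies (T1), (T2), (T3): it IS a topology on X.


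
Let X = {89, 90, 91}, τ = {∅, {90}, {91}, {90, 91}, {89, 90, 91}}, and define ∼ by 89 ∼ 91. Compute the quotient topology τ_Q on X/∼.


X/∼ = {[89=91], [90]}; |τ_Q| = 3.

Equivalence classes: [89=91], [90].
Quotient map π: X → X/∼ sends 89 ↦ [89=91], 90 ↦ [90], 91 ↦ [89=91].
For each subset V ⊆ X/∼, compute π^{-1}(V) ⊆ X and check whether π^{-1}(V) ∈ τ. V is open in τ_Q iff π^{-1}(V) ∈ τ.
  V = {}: π^{-1}(V) = ∅ ∈ τ ✓.
  V = {[89=91]}: π^{-1}(V) = {89, 91} ∉ τ ✗.
  V = {[90]}: π^{-1}(V) = {90} ∈ τ ✓.
  V = {[89=91], [90]}: π^{-1}(V) = {89, 90, 91} ∈ τ ✓.
Open sets in the quotient: τ_Q = {{}, {[90]}, {[89=91], [90]}} (3 elements).


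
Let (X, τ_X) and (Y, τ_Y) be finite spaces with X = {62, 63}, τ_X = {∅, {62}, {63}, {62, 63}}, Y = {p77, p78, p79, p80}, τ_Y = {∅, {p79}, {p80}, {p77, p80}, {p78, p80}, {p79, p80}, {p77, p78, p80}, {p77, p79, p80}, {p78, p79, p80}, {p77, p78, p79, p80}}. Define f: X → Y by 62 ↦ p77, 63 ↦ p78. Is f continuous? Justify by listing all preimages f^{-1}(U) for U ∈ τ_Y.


f IS continuous.

Compute f^{-1}(U) for each U ∈ τ_Y:
  U = ∅: f^{-1}(U) = ∅ ∈ τ_X ✓.
  U = {p79}: f^{-1}(U) = ∅ ∈ τ_X ✓.
  U = {p80}: f^{-1}(U) = ∅ ∈ τ_X ✓.
  U = {p77, p80}: f^{-1}(U) = {62} ∈ τ_X ✓.
  U = {p78, p80}: f^{-1}(U) = {63} ∈ τ_X ✓.
  U = {p79, p80}: f^{-1}(U) = ∅ ∈ τ_X ✓.
  U = {p77, p78, p80}: f^{-1}(U) = {62, 63} ∈ τ_X ✓.
  U = {p77, p79, p80}: f^{-1}(U) = {62} ∈ τ_X ✓.
  U = {p78, p79, p80}: f^{-1}(U) = {63} ∈ τ_X ✓.
  U = {p77, p78, p79, p80}: f^{-1}(U) = {62, 63} ∈ τ_X ✓.
Every preimage lies in τ_X, so f IS continuous.


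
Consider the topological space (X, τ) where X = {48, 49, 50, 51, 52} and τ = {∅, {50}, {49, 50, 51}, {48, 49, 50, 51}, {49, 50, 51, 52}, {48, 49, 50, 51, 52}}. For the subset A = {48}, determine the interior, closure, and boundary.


int(A) = ∅, cl(A) = {48}, ∂A = {48}.

Closed sets in (X, τ) are complements of opens:
  closed(X, τ) = {∅, {48}, {52}, {48, 52}, {48, 49, 51, 52}, {48, 49, 50, 51, 52}}.
int(A) = ⋃ {U ∈ τ : U ⊆ A}. Opens contained in A: ∅.
Taking the union of these: int(A) = ∅.
cl(A) = ⋂ {C closed : A ⊆ C}. Closed sets containing A: {48}, {48, 52}, {48, 49, 51, 52}, {48, 49, 50, 51, 52}.
Intersecting these: cl(A) = {48}.
∂A = cl(A) ∖ int(A) = {48} ∖ ∅ = {48}.


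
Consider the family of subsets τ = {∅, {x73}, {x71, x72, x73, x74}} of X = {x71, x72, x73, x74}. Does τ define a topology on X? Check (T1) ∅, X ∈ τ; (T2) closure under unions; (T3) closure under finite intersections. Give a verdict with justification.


τ IS a topology on X.

Axiom (T1): ∅ ∈ τ? Yes; X ∈ τ? Yes.
Axiom (T2/T3): check pairwise unions and intersections of members of τ.
All pairwise intersections and unions checked — each lies in τ. Therefore τ satisfies (T1), (T2), (T3): it IS a topology on X.


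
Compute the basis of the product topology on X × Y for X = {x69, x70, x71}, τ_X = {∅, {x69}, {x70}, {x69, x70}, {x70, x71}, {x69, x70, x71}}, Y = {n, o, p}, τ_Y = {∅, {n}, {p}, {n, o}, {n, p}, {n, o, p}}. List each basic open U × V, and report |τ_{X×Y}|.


Basis B = {∅ × ∅, {x69} × {n}, {x69} × {p}, {x70} × {n}, {x70} × {p}, {x69} × {n, o}, {x69} × {n, p}, {x69, x70} × {n}, {x69, x70} × {p}, {x70} × {n, o}, {x70} × {n, p}, {x70, x71} × {n}, {x70, x71} × {p}, {x69} × {n, o, p}, {x69, x70, x71} × {n}, {x69, x70, x71} × {p}, {x70} × {n, o, p}, {x69, x70} × {n, o}, {x69, x70} × {n, p}, {x70, x71} × {n, o}, {x70, x71} × {n, p}, {x69, x70} × {n, o, p}, {x69, x70, x71} × {n, o}, {x69, x70, x71} × {n, p}, {x70, x71} × {n, o, p}, {x69, x70, x71} × {n, o, p}}; |τ_{X×Y}| = 108.

Enumerate products U × V with U ∈ τ_X, V ∈ τ_Y (deduplicated):
  ∅ × ∅ = {} (∅)
  {x69} × {n} = {(x69,n)}
  {x69} × {p} = {(x69,p)}
  {x70} × {n} = {(x70,n)}
  {x70} × {p} = {(x70,p)}
  {x69} × {n, o} = {(x69,n), (x69,o)}
  {x69} × {n, p} = {(x69,n), (x69,p)}
  {x69, x70} × {n} = {(x69,n), (x70,n)}
  {x69, x70} × {p} = {(x69,p), (x70,p)}
  {x70} × {n, o} = {(x70,n), (x70,o)}
  {x70} × {n, p} = {(x70,n), (x70,p)}
  {x70, x71} × {n} = {(x70,n), (x71,n)}
  {x70, x71} × {p} = {(x70,p), (x71,p)}
  {x69} × {n, o, p} = {(x69,n), (x69,o), (x69,p)}
  {x69, x70, x71} × {n} = {(x69,n), (x70,n), (x71,n)}
  {x69, x70, x71} × {p} = {(x69,p), (x70,p), (x71,p)}
  {x70} × {n, o, p} = {(x70,n), (x70,o), (x70,p)}
  {x69, x70} × {n, o} = {(x69,n), (x69,o), (x70,n), (x70,o)}
  {x69, x70} × {n, p} = {(x69,n), (x69,p), (x70,n), (x70,p)}
  {x70, x71} × {n, o} = {(x70,n), (x70,o), (x71,n), (x71,o)}
  {x70, x71} × {n, p} = {(x70,n), (x70,p), (x71,n), (x71,p)}
  {x69, x70} × {n, o, p} = {(x69,n), (x69,o), (x69,p), (x70,n), (x70,o), (x70,p)}
  {x69, x70, x71} × {n, o} = {(x69,n), (x69,o), (x70,n), (x70,o), (x71,n), (x71,o)}
  {x69, x70, x71} × {n, p} = {(x69,n), (x69,p), (x70,n), (x70,p), (x71,n), (x71,p)}
  {x70, x71} × {n, o, p} = {(x70,n), (x70,o), (x70,p), (x71,n), (x71,o), (x71,p)}
  {x69, x70, x71} × {n, o, p} = {(x69,n), (x69,o), (x69,p), (x70,n), (x70,o), (x70,p), (x71,n), (x71,o), (x71,p)}
These 26 distinct sets form the basis B.
Close under arbitrary unions to get τ_{X×Y}; counting gives |τ_{X×Y}| = 108.


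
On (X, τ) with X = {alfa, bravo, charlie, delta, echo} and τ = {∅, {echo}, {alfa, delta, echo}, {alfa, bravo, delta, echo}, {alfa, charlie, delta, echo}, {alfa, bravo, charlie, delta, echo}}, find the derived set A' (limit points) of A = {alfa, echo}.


A' = {alfa, bravo, charlie, delta}

For each x ∈ X, list the open sets U ∈ τ with x ∈ U, then check whether U ∩ (A ∖ {x}) ≠ ∅ for every such U.
  x = alfa: opens ∋ x are {alfa, delta, echo}, {alfa, bravo, delta, echo}, {alfa, charlie, delta, echo}, {alfa, bravo, charlie, delta, echo}; each meets A ∖ {alfa}, so x IS a limit point.
  x = bravo: opens ∋ x are {alfa, bravo, delta, echo}, {alfa, bravo, charlie, delta, echo}; each meets A ∖ {bravo}, so x IS a limit point.
  x = charlie: opens ∋ x are {alfa, charlie, delta, echo}, {alfa, bravo, charlie, delta, echo}; each meets A ∖ {charlie}, so x IS a limit point.
  x = delta: opens ∋ x are {alfa, delta, echo}, {alfa, bravo, delta, echo}, {alfa, charlie, delta, echo}, {alfa, bravo, charlie, delta, echo}; each meets A ∖ {delta}, so x IS a limit point.
  x = echo: open {echo} ∋ x has {echo} ∩ (A ∖ {echo}) = ∅, so x is NOT a limit point.
Collecting: A' = {alfa, bravo, charlie, delta}.


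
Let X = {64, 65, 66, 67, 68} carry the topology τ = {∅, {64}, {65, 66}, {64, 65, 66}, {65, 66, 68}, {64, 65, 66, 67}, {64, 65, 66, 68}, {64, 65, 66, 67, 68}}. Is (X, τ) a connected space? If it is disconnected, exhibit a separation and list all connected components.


(X, τ) is connected.

Find clopen sets (U ∈ τ with X ∖ U ∈ τ):
  U = ∅, X ∖ U = {64, 65, 66, 67, 68} — both open, so U is clopen.
  U = {64, 65, 66, 67, 68}, X ∖ U = ∅ — both open, so U is clopen.
Only trivial clopens (∅ and X) exist, so (X, τ) is connected.
Compute connected components by grouping points that agree on all clopens:
  component: {64, 65, 66, 67, 68}


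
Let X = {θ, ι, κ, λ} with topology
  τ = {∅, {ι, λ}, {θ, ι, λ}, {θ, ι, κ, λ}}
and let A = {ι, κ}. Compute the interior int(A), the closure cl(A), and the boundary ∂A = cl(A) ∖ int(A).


int(A) = ∅, cl(A) = {θ, ι, κ, λ}, ∂A = {θ, ι, κ, λ}.

Closed sets in (X, τ) are complements of opens:
  closed(X, τ) = {∅, {κ}, {θ, κ}, {θ, ι, κ, λ}}.
int(A) = ⋃ {U ∈ τ : U ⊆ A}. Opens contained in A: ∅.
Taking the union of these: int(A) = ∅.
cl(A) = ⋂ {C closed : A ⊆ C}. Closed sets containing A: {θ, ι, κ, λ}.
Intersecting these: cl(A) = {θ, ι, κ, λ}.
∂A = cl(A) ∖ int(A) = {θ, ι, κ, λ} ∖ ∅ = {θ, ι, κ, λ}.


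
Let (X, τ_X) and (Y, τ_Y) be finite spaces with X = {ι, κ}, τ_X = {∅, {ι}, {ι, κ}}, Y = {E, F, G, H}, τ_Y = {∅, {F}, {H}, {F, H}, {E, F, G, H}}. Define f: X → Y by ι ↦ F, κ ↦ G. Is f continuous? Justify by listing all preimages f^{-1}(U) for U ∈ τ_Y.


f IS continuous.

Compute f^{-1}(U) for each U ∈ τ_Y:
  U = ∅: f^{-1}(U) = ∅ ∈ τ_X ✓.
  U = {F}: f^{-1}(U) = {ι} ∈ τ_X ✓.
  U = {H}: f^{-1}(U) = ∅ ∈ τ_X ✓.
  U = {F, H}: f^{-1}(U) = {ι} ∈ τ_X ✓.
  U = {E, F, G, H}: f^{-1}(U) = {ι, κ} ∈ τ_X ✓.
Every preimage lies in τ_X, so f IS continuous.


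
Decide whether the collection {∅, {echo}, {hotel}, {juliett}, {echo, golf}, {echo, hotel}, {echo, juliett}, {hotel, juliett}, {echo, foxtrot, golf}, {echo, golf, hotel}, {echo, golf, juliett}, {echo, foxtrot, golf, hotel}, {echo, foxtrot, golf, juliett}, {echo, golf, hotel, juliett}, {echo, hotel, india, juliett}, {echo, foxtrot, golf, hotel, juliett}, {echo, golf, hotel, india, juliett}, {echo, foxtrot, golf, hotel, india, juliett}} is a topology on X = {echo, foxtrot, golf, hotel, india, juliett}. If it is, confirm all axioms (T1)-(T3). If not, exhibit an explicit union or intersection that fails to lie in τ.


τ is NOT a topology on X.

Axiom (T1): ∅ ∈ τ? Yes; X ∈ τ? Yes.
Axiom (T2/T3): check pairwise unions and intersections of members of τ.
Counterexample for (T2): {echo} ∪ {hotel, juliett} = {echo, hotel, juliett} ∉ τ. Therefore τ is NOT a topology.


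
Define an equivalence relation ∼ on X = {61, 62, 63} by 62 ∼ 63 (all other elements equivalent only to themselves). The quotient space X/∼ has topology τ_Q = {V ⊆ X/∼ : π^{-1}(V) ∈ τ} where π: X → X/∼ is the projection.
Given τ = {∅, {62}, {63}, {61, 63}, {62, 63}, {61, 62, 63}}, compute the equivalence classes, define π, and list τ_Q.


X/∼ = {[61], [62=63]}; |τ_Q| = 3.

Equivalence classes: [61], [62=63].
Quotient map π: X → X/∼ sends 61 ↦ [61], 62 ↦ [62=63], 63 ↦ [62=63].
For each subset V ⊆ X/∼, compute π^{-1}(V) ⊆ X and check whether π^{-1}(V) ∈ τ. V is open in τ_Q iff π^{-1}(V) ∈ τ.
  V = {}: π^{-1}(V) = ∅ ∈ τ ✓.
  V = {[61]}: π^{-1}(V) = {61} ∉ τ ✗.
  V = {[62=63]}: π^{-1}(V) = {62, 63} ∈ τ ✓.
  V = {[61], [62=63]}: π^{-1}(V) = {61, 62, 63} ∈ τ ✓.
Open sets in the quotient: τ_Q = {{}, {[62=63]}, {[61], [62=63]}} (3 elements).


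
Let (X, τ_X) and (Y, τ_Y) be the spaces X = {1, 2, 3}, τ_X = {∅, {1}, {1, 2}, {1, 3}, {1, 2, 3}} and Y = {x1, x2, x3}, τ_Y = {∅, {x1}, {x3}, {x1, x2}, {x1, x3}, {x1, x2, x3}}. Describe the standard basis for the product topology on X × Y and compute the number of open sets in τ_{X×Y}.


Basis B = {∅ × ∅, {1} × {x1}, {1} × {x3}, {1} × {x1, x2}, {1} × {x1, x3}, {1, 2} × {x1}, {1, 3} × {x1}, {1, 2} × {x3}, {1, 3} × {x3}, {1} × {x1, x2, x3}, {1, 2, 3} × {x1}, {1, 2, 3} × {x3}, {1, 2} × {x1, x2}, {1, 3} × {x1, x2}, {1, 2} × {x1, x3}, {1, 3} × {x1, x3}, {1, 2} × {x1, x2, x3}, {1, 3} × {x1, x2, x3}, {1, 2, 3} × {x1, x2}, {1, 2, 3} × {x1, x3}, {1, 2, 3} × {x1, x2, x3}}; |τ_{X×Y}| = 70.

Enumerate products U × V with U ∈ τ_X, V ∈ τ_Y (deduplicated):
  ∅ × ∅ = {} (∅)
  {1} × {x1} = {(1,x1)}
  {1} × {x3} = {(1,x3)}
  {1} × {x1, x2} = {(1,x1), (1,x2)}
  {1} × {x1, x3} = {(1,x1), (1,x3)}
  {1, 2} × {x1} = {(1,x1), (2,x1)}
  {1, 3} × {x1} = {(1,x1), (3,x1)}
  {1, 2} × {x3} = {(1,x3), (2,x3)}
  {1, 3} × {x3} = {(1,x3), (3,x3)}
  {1} × {x1, x2, x3} = {(1,x1), (1,x2), (1,x3)}
  {1, 2, 3} × {x1} = {(1,x1), (2,x1), (3,x1)}
  {1, 2, 3} × {x3} = {(1,x3), (2,x3), (3,x3)}
  {1, 2} × {x1, x2} = {(1,x1), (1,x2), (2,x1), (2,x2)}
  {1, 3} × {x1, x2} = {(1,x1), (1,x2), (3,x1), (3,x2)}
  {1, 2} × {x1, x3} = {(1,x1), (1,x3), (2,x1), (2,x3)}
  {1, 3} × {x1, x3} = {(1,x1), (1,x3), (3,x1), (3,x3)}
  {1, 2} × {x1, x2, x3} = {(1,x1), (1,x2), (1,x3), (2,x1), (2,x2), (2,x3)}
  {1, 3} × {x1, x2, x3} = {(1,x1), (1,x2), (1,x3), (3,x1), (3,x2), (3,x3)}
  {1, 2, 3} × {x1, x2} = {(1,x1), (1,x2), (2,x1), (2,x2), (3,x1), (3,x2)}
  {1, 2, 3} × {x1, x3} = {(1,x1), (1,x3), (2,x1), (2,x3), (3,x1), (3,x3)}
  {1, 2, 3} × {x1, x2, x3} = {(1,x1), (1,x2), (1,x3), (2,x1), (2,x2), (2,x3), (3,x1), (3,x2), (3,x3)}
These 21 distinct sets form the basis B.
Close under arbitrary unions to get τ_{X×Y}; counting gives |τ_{X×Y}| = 70.


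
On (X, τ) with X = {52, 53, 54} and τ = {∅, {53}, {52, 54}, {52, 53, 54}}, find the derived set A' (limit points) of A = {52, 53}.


A' = {54}

For each x ∈ X, list the open sets U ∈ τ with x ∈ U, then check whether U ∩ (A ∖ {x}) ≠ ∅ for every such U.
  x = 52: open {52, 54} ∋ x has {52, 54} ∩ (A ∖ {52}) = ∅, so x is NOT a limit point.
  x = 53: open {53} ∋ x has {53} ∩ (A ∖ {53}) = ∅, so x is NOT a limit point.
  x = 54: opens ∋ x are {52, 54}, {52, 53, 54}; each meets A ∖ {54}, so x IS a limit point.
Collecting: A' = {54}.


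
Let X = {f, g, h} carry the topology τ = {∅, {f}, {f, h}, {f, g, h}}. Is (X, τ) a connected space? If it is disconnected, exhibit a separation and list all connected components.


(X, τ) is connected.

Find clopen sets (U ∈ τ with X ∖ U ∈ τ):
  U = ∅, X ∖ U = {f, g, h} — both open, so U is clopen.
  U = {f, g, h}, X ∖ U = ∅ — both open, so U is clopen.
Only trivial clopens (∅ and X) exist, so (X, τ) is connected.
Compute connected components by grouping points that agree on all clopens:
  component: {f, g, h}


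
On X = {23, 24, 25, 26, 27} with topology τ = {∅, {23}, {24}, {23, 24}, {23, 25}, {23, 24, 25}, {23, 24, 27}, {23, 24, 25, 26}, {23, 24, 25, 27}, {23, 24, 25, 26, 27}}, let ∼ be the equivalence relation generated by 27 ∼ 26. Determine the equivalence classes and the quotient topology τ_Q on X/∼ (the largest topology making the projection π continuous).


X/∼ = {[23], [24], [25], [26=27]}; |τ_Q| = 7.

Equivalence classes: [23], [24], [25], [26=27].
Quotient map π: X → X/∼ sends 23 ↦ [23], 24 ↦ [24], 25 ↦ [25], 26 ↦ [26=27], 27 ↦ [26=27].
For each subset V ⊆ X/∼, compute π^{-1}(V) ⊆ X and check whether π^{-1}(V) ∈ τ. V is open in τ_Q iff π^{-1}(V) ∈ τ.
  V = {}: π^{-1}(V) = ∅ ∈ τ ✓.
  V = {[23]}: π^{-1}(V) = {23} ∈ τ ✓.
  V = {[24]}: π^{-1}(V) = {24} ∈ τ ✓.
  V = {[23], [24]}: π^{-1}(V) = {23, 24} ∈ τ ✓.
  V = {[25]}: π^{-1}(V) = {25} ∉ τ ✗.
  V = {[23], [25]}: π^{-1}(V) = {23, 25} ∈ τ ✓.
  V = {[24], [25]}: π^{-1}(V) = {24, 25} ∉ τ ✗.
  V = {[23], [24], [25]}: π^{-1}(V) = {23, 24, 25} ∈ τ ✓.
  V = {[26=27]}: π^{-1}(V) = {26, 27} ∉ τ ✗.
  V = {[23], [26=27]}: π^{-1}(V) = {23, 26, 27} ∉ τ ✗.
  V = {[24], [26=27]}: π^{-1}(V) = {24, 26, 27} ∉ τ ✗.
  V = {[23], [24], [26=27]}: π^{-1}(V) = {23, 24, 26, 27} ∉ τ ✗.
  V = {[25], [26=27]}: π^{-1}(V) = {25, 26, 27} ∉ τ ✗.
  V = {[23], [25], [26=27]}: π^{-1}(V) = {23, 25, 26, 27} ∉ τ ✗.
  V = {[24], [25], [26=27]}: π^{-1}(V) = {24, 25, 26, 27} ∉ τ ✗.
  V = {[23], [24], [25], [26=27]}: π^{-1}(V) = {23, 24, 25, 26, 27} ∈ τ ✓.
Open sets in the quotient: τ_Q = {{}, {[23]}, {[24]}, {[23], [24]}, {[23], [25]}, {[23], [24], [25]}, {[23], [24], [25], [26=27]}} (7 elements).


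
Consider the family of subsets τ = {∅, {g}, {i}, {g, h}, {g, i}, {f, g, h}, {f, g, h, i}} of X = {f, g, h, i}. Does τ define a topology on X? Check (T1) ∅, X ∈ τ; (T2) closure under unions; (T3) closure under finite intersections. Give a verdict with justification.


τ is NOT a topology on X.

Axiom (T1): ∅ ∈ τ? Yes; X ∈ τ? Yes.
Axiom (T2/T3): check pairwise unions and intersections of members of τ.
Counterexample for (T2): {i} ∪ {g, h} = {g, h, i} ∉ τ. Therefore τ is NOT a topology.


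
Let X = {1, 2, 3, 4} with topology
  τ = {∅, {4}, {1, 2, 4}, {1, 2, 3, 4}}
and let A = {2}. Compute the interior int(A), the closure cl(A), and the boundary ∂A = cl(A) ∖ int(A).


int(A) = ∅, cl(A) = {1, 2, 3}, ∂A = {1, 2, 3}.

Closed sets in (X, τ) are complements of opens:
  closed(X, τ) = {∅, {3}, {1, 2, 3}, {1, 2, 3, 4}}.
int(A) = ⋃ {U ∈ τ : U ⊆ A}. Opens contained in A: ∅.
Taking the union of these: int(A) = ∅.
cl(A) = ⋂ {C closed : A ⊆ C}. Closed sets containing A: {1, 2, 3}, {1, 2, 3, 4}.
Intersecting these: cl(A) = {1, 2, 3}.
∂A = cl(A) ∖ int(A) = {1, 2, 3} ∖ ∅ = {1, 2, 3}.


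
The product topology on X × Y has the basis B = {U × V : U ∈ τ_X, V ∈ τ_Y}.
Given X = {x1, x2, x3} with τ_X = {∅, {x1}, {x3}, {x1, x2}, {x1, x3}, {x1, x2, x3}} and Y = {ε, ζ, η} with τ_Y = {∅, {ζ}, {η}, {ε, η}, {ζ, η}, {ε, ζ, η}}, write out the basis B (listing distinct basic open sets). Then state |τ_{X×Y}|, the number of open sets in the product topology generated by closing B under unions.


Basis B = {∅ × ∅, {x1} × {ζ}, {x1} × {η}, {x3} × {ζ}, {x3} × {η}, {x1} × {ε, η}, {x1} × {ζ, η}, {x1, x2} × {ζ}, {x1, x3} × {ζ}, {x1, x2} × {η}, {x1, x3} × {η}, {x3} × {ε, η}, {x3} × {ζ, η}, {x1} × {ε, ζ, η}, {x1, x2, x3} × {ζ}, {x1, x2, x3} × {η}, {x3} × {ε, ζ, η}, {x1, x2} × {ε, η}, {x1, x3} × {ε, η}, {x1, x2} × {ζ, η}, {x1, x3} × {ζ, η}, {x1, x2} × {ε, ζ, η}, {x1, x3} × {ε, ζ, η}, {x1, x2, x3} × {ε, η}, {x1, x2, x3} × {ζ, η}, {x1, x2, x3} × {ε, ζ, η}}; |τ_{X×Y}| = 108.

Enumerate products U × V with U ∈ τ_X, V ∈ τ_Y (deduplicated):
  ∅ × ∅ = {} (∅)
  {x1} × {ζ} = {(x1,ζ)}
  {x1} × {η} = {(x1,η)}
  {x3} × {ζ} = {(x3,ζ)}
  {x3} × {η} = {(x3,η)}
  {x1} × {ε, η} = {(x1,ε), (x1,η)}
  {x1} × {ζ, η} = {(x1,ζ), (x1,η)}
  {x1, x2} × {ζ} = {(x1,ζ), (x2,ζ)}
  {x1, x3} × {ζ} = {(x1,ζ), (x3,ζ)}
  {x1, x2} × {η} = {(x1,η), (x2,η)}
  {x1, x3} × {η} = {(x1,η), (x3,η)}
  {x3} × {ε, η} = {(x3,ε), (x3,η)}
  {x3} × {ζ, η} = {(x3,ζ), (x3,η)}
  {x1} × {ε, ζ, η} = {(x1,ε), (x1,ζ), (x1,η)}
  {x1, x2, x3} × {ζ} = {(x1,ζ), (x2,ζ), (x3,ζ)}
  {x1, x2, x3} × {η} = {(x1,η), (x2,η), (x3,η)}
  {x3} × {ε, ζ, η} = {(x3,ε), (x3,ζ), (x3,η)}
  {x1, x2} × {ε, η} = {(x1,ε), (x1,η), (x2,ε), (x2,η)}
  {x1, x3} × {ε, η} = {(x1,ε), (x1,η), (x3,ε), (x3,η)}
  {x1, x2} × {ζ, η} = {(x1,ζ), (x1,η), (x2,ζ), (x2,η)}
  {x1, x3} × {ζ, η} = {(x1,ζ), (x1,η), (x3,ζ), (x3,η)}
  {x1, x2} × {ε, ζ, η} = {(x1,ε), (x1,ζ), (x1,η), (x2,ε), (x2,ζ), (x2,η)}
  {x1, x3} × {ε, ζ, η} = {(x1,ε), (x1,ζ), (x1,η), (x3,ε), (x3,ζ), (x3,η)}
  {x1, x2, x3} × {ε, η} = {(x1,ε), (x1,η), (x2,ε), (x2,η), (x3,ε), (x3,η)}
  {x1, x2, x3} × {ζ, η} = {(x1,ζ), (x1,η), (x2,ζ), (x2,η), (x3,ζ), (x3,η)}
  {x1, x2, x3} × {ε, ζ, η} = {(x1,ε), (x1,ζ), (x1,η), (x2,ε), (x2,ζ), (x2,η), (x3,ε), (x3,ζ), (x3,η)}
These 26 distinct sets form the basis B.
Close under arbitrary unions to get τ_{X×Y}; counting gives |τ_{X×Y}| = 108.


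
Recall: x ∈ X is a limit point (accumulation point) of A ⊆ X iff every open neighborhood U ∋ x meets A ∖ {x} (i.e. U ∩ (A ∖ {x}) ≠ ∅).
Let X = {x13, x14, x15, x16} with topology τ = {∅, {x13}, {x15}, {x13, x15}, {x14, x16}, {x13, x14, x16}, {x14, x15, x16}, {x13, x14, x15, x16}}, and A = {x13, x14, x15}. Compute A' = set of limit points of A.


A' = {x16}

For each x ∈ X, list the open sets U ∈ τ with x ∈ U, then check whether U ∩ (A ∖ {x}) ≠ ∅ for every such U.
  x = x13: open {x13} ∋ x has {x13} ∩ (A ∖ {x13}) = ∅, so x is NOT a limit point.
  x = x14: open {x14, x16} ∋ x has {x14, x16} ∩ (A ∖ {x14}) = ∅, so x is NOT a limit point.
  x = x15: open {x15} ∋ x has {x15} ∩ (A ∖ {x15}) = ∅, so x is NOT a limit point.
  x = x16: opens ∋ x are {x14, x16}, {x13, x14, x16}, {x14, x15, x16}, {x13, x14, x15, x16}; each meets A ∖ {x16}, so x IS a limit point.
Collecting: A' = {x16}.


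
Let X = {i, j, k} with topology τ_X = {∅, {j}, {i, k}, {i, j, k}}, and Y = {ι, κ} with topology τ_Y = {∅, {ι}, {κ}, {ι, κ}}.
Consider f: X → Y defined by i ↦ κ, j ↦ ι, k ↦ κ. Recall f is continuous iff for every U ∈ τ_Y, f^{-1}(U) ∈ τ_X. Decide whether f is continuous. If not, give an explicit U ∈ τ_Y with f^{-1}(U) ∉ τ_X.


f IS continuous.

Compute f^{-1}(U) for each U ∈ τ_Y:
  U = ∅: f^{-1}(U) = ∅ ∈ τ_X ✓.
  U = {ι}: f^{-1}(U) = {j} ∈ τ_X ✓.
  U = {κ}: f^{-1}(U) = {i, k} ∈ τ_X ✓.
  U = {ι, κ}: f^{-1}(U) = {i, j, k} ∈ τ_X ✓.
Every preimage lies in τ_X, so f IS continuous.


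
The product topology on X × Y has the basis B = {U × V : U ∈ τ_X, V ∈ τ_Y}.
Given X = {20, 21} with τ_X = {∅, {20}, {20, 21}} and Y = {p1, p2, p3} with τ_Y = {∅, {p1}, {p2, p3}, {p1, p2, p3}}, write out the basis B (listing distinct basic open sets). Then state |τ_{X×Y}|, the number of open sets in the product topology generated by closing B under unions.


Basis B = {∅ × ∅, {20} × {p1}, {20, 21} × {p1}, {20} × {p2, p3}, {20} × {p1, p2, p3}, {20, 21} × {p2, p3}, {20, 21} × {p1, p2, p3}}; |τ_{X×Y}| = 9.

Enumerate products U × V with U ∈ τ_X, V ∈ τ_Y (deduplicated):
  ∅ × ∅ = {} (∅)
  {20} × {p1} = {(20,p1)}
  {20, 21} × {p1} = {(20,p1), (21,p1)}
  {20} × {p2, p3} = {(20,p2), (20,p3)}
  {20} × {p1, p2, p3} = {(20,p1), (20,p2), (20,p3)}
  {20, 21} × {p2, p3} = {(20,p2), (20,p3), (21,p2), (21,p3)}
  {20, 21} × {p1, p2, p3} = {(20,p1), (20,p2), (20,p3), (21,p1), (21,p2), (21,p3)}
These 7 distinct sets form the basis B.
Close under arbitrary unions to get τ_{X×Y}; counting gives |τ_{X×Y}| = 9.


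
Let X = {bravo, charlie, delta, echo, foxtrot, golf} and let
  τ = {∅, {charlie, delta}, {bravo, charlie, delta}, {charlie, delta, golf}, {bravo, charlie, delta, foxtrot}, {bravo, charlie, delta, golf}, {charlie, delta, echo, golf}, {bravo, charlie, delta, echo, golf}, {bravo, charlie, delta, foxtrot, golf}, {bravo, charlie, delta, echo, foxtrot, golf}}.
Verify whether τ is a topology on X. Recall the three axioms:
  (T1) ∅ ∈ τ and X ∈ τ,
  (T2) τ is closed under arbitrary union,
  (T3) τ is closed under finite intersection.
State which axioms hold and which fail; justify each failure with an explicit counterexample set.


τ IS a topology on X.

Axiom (T1): ∅ ∈ τ? Yes; X ∈ τ? Yes.
Axiom (T2/T3): check pairwise unions and intersections of members of τ.
All pairwise intersections and unions checked — each lies in τ. Therefore τ satisfies (T1), (T2), (T3): it IS a topology on X.


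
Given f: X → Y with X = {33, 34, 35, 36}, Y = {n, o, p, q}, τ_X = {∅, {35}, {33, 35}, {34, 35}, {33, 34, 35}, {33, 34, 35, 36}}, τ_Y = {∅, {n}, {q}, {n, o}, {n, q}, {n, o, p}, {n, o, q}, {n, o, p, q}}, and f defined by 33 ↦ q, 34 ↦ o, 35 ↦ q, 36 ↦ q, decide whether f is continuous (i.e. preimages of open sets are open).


f is NOT continuous.

Compute f^{-1}(U) for each U ∈ τ_Y:
  U = ∅: f^{-1}(U) = ∅ ∈ τ_X ✓.
  U = {n}: f^{-1}(U) = ∅ ∈ τ_X ✓.
  U = {q}: f^{-1}(U) = {33, 35, 36} ∉ τ_X ✗.
  U = {n, o}: f^{-1}(U) = {34} ∉ τ_X ✗.
  U = {n, q}: f^{-1}(U) = {33, 35, 36} ∉ τ_X ✗.
  U = {n, o, p}: f^{-1}(U) = {34} ∉ τ_X ✗.
  U = {n, o, q}: f^{-1}(U) = {33, 34, 35, 36} ∈ τ_X ✓.
  U = {n, o, p, q}: f^{-1}(U) = {33, 34, 35, 36} ∈ τ_X ✓.
Found U = {q} with f^{-1}(U) = {33, 35, 36} not in τ_X. Therefore f is NOT continuous.


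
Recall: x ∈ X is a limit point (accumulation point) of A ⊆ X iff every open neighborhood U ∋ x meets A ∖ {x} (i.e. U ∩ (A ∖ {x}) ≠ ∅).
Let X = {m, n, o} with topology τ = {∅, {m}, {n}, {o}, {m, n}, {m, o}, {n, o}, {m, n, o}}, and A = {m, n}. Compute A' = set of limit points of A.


A' = ∅

For each x ∈ X, list the open sets U ∈ τ with x ∈ U, then check whether U ∩ (A ∖ {x}) ≠ ∅ for every such U.
  x = m: open {m} ∋ x has {m} ∩ (A ∖ {m}) = ∅, so x is NOT a limit point.
  x = n: open {n} ∋ x has {n} ∩ (A ∖ {n}) = ∅, so x is NOT a limit point.
  x = o: open {o} ∋ x has {o} ∩ (A ∖ {o}) = ∅, so x is NOT a limit point.
Collecting: A' = ∅.


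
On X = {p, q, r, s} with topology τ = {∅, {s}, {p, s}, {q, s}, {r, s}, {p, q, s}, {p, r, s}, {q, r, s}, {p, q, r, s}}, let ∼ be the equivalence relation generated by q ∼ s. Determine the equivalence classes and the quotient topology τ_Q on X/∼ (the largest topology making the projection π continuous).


X/∼ = {[p], [q=s], [r]}; |τ_Q| = 5.

Equivalence classes: [p], [q=s], [r].
Quotient map π: X → X/∼ sends p ↦ [p], q ↦ [q=s], r ↦ [r], s ↦ [q=s].
For each subset V ⊆ X/∼, compute π^{-1}(V) ⊆ X and check whether π^{-1}(V) ∈ τ. V is open in τ_Q iff π^{-1}(V) ∈ τ.
  V = {}: π^{-1}(V) = ∅ ∈ τ ✓.
  V = {[p]}: π^{-1}(V) = {p} ∉ τ ✗.
  V = {[q=s]}: π^{-1}(V) = {q, s} ∈ τ ✓.
  V = {[p], [q=s]}: π^{-1}(V) = {p, q, s} ∈ τ ✓.
  V = {[r]}: π^{-1}(V) = {r} ∉ τ ✗.
  V = {[p], [r]}: π^{-1}(V) = {p, r} ∉ τ ✗.
  V = {[q=s], [r]}: π^{-1}(V) = {q, r, s} ∈ τ ✓.
  V = {[p], [q=s], [r]}: π^{-1}(V) = {p, q, r, s} ∈ τ ✓.
Open sets in the quotient: τ_Q = {{}, {[q=s]}, {[p], [q=s]}, {[q=s], [r]}, {[p], [q=s], [r]}} (5 elements).


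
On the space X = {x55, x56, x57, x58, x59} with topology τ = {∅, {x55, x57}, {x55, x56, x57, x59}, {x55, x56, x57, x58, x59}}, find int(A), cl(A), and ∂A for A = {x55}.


int(A) = ∅, cl(A) = {x55, x56, x57, x58, x59}, ∂A = {x55, x56, x57, x58, x59}.

Closed sets in (X, τ) are complements of opens:
  closed(X, τ) = {∅, {x58}, {x56, x58, x59}, {x55, x56, x57, x58, x59}}.
int(A) = ⋃ {U ∈ τ : U ⊆ A}. Opens contained in A: ∅.
Taking the union of these: int(A) = ∅.
cl(A) = ⋂ {C closed : A ⊆ C}. Closed sets containing A: {x55, x56, x57, x58, x59}.
Intersecting these: cl(A) = {x55, x56, x57, x58, x59}.
∂A = cl(A) ∖ int(A) = {x55, x56, x57, x58, x59} ∖ ∅ = {x55, x56, x57, x58, x59}.


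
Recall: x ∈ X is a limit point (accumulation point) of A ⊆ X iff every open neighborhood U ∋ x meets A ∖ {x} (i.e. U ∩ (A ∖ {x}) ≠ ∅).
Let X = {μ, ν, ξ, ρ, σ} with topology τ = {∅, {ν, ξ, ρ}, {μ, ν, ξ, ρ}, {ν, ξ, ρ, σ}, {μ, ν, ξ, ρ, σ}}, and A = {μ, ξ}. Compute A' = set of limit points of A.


A' = {μ, ν, ρ, σ}

For each x ∈ X, list the open sets U ∈ τ with x ∈ U, then check whether U ∩ (A ∖ {x}) ≠ ∅ for every such U.
  x = μ: opens ∋ x are {μ, ν, ξ, ρ}, {μ, ν, ξ, ρ, σ}; each meets A ∖ {μ}, so x IS a limit point.
  x = ν: opens ∋ x are {ν, ξ, ρ}, {μ, ν, ξ, ρ}, {ν, ξ, ρ, σ}, {μ, ν, ξ, ρ, σ}; each meets A ∖ {ν}, so x IS a limit point.
  x = ξ: open {ν, ξ, ρ} ∋ x has {ν, ξ, ρ} ∩ (A ∖ {ξ}) = ∅, so x is NOT a limit point.
  x = ρ: opens ∋ x are {ν, ξ, ρ}, {μ, ν, ξ, ρ}, {ν, ξ, ρ, σ}, {μ, ν, ξ, ρ, σ}; each meets A ∖ {ρ}, so x IS a limit point.
  x = σ: opens ∋ x are {ν, ξ, ρ, σ}, {μ, ν, ξ, ρ, σ}; each meets A ∖ {σ}, so x IS a limit point.
Collecting: A' = {μ, ν, ρ, σ}.


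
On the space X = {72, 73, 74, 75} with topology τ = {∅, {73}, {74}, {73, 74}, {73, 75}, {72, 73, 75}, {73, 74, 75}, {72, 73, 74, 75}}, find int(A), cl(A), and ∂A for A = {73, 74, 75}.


int(A) = {73, 74, 75}, cl(A) = {72, 73, 74, 75}, ∂A = {72}.

Closed sets in (X, τ) are complements of opens:
  closed(X, τ) = {∅, {72}, {74}, {72, 74}, {72, 75}, {72, 73, 75}, {72, 74, 75}, {72, 73, 74, 75}}.
int(A) = ⋃ {U ∈ τ : U ⊆ A}. Opens contained in A: ∅, {73}, {74}, {73, 74}, {73, 75}, {73, 74, 75}.
Taking the union of these: int(A) = {73, 74, 75}.
cl(A) = ⋂ {C closed : A ⊆ C}. Closed sets containing A: {72, 73, 74, 75}.
Intersecting these: cl(A) = {72, 73, 74, 75}.
∂A = cl(A) ∖ int(A) = {72, 73, 74, 75} ∖ {73, 74, 75} = {72}.


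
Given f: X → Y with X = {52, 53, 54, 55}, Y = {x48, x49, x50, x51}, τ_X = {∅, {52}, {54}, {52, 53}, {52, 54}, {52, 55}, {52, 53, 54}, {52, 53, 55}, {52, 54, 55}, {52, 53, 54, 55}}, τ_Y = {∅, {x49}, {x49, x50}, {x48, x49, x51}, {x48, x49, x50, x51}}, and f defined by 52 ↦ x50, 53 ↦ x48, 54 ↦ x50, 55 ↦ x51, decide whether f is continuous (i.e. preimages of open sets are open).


f is NOT continuous.

Compute f^{-1}(U) for each U ∈ τ_Y:
  U = ∅: f^{-1}(U) = ∅ ∈ τ_X ✓.
  U = {x49}: f^{-1}(U) = ∅ ∈ τ_X ✓.
  U = {x49, x50}: f^{-1}(U) = {52, 54} ∈ τ_X ✓.
  U = {x48, x49, x51}: f^{-1}(U) = {53, 55} ∉ τ_X ✗.
  U = {x48, x49, x50, x51}: f^{-1}(U) = {52, 53, 54, 55} ∈ τ_X ✓.
Found U = {x48, x49, x51} with f^{-1}(U) = {53, 55} not in τ_X. Therefore f is NOT continuous.


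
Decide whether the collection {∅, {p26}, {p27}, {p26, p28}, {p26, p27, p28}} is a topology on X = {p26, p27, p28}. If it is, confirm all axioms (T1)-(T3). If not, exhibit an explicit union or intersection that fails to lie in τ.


τ is NOT a topology on X.

Axiom (T1): ∅ ∈ τ? Yes; X ∈ τ? Yes.
Axiom (T2/T3): check pairwise unions and intersections of members of τ.
Counterexample for (T2): {p26} ∪ {p27} = {p26, p27} ∉ τ. Therefore τ is NOT a topology.


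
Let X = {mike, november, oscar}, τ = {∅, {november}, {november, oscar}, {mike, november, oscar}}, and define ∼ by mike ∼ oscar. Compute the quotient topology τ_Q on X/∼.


X/∼ = {[mike=oscar], [november]}; |τ_Q| = 3.

Equivalence classes: [mike=oscar], [november].
Quotient map π: X → X/∼ sends mike ↦ [mike=oscar], november ↦ [november], oscar ↦ [mike=oscar].
For each subset V ⊆ X/∼, compute π^{-1}(V) ⊆ X and check whether π^{-1}(V) ∈ τ. V is open in τ_Q iff π^{-1}(V) ∈ τ.
  V = {}: π^{-1}(V) = ∅ ∈ τ ✓.
  V = {[mike=oscar]}: π^{-1}(V) = {mike, oscar} ∉ τ ✗.
  V = {[november]}: π^{-1}(V) = {november} ∈ τ ✓.
  V = {[mike=oscar], [november]}: π^{-1}(V) = {mike, november, oscar} ∈ τ ✓.
Open sets in the quotient: τ_Q = {{}, {[november]}, {[mike=oscar], [november]}} (3 elements).


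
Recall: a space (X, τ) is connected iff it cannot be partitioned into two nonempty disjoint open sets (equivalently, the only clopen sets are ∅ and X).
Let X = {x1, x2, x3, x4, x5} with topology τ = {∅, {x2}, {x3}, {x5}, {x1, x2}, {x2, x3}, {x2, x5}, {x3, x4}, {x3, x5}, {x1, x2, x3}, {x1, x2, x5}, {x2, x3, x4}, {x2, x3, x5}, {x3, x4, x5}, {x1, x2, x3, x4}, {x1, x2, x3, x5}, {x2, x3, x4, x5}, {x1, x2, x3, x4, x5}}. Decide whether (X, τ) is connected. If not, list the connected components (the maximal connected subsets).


(X, τ) is disconnected; components = [{x5}, {x1, x2}, {x3, x4}].

Find clopen sets (U ∈ τ with X ∖ U ∈ τ):
  U = ∅, X ∖ U = {x1, x2, x3, x4, x5} — both open, so U is clopen.
  U = {x5}, X ∖ U = {x1, x2, x3, x4} — both open, so U is clopen.
  U = {x1, x2}, X ∖ U = {x3, x4, x5} — both open, so U is clopen.
  U = {x3, x4}, X ∖ U = {x1, x2, x5} — both open, so U is clopen.
  U = {x1, x2, x5}, X ∖ U = {x3, x4} — both open, so U is clopen.
  U = {x3, x4, x5}, X ∖ U = {x1, x2} — both open, so U is clopen.
  U = {x1, x2, x3, x4}, X ∖ U = {x5} — both open, so U is clopen.
  U = {x1, x2, x3, x4, x5}, X ∖ U = ∅ — both open, so U is clopen.
Nontrivial clopen(s) exist: e.g. {x1, x2, x3, x4}. So (X, τ) is disconnected.
Compute connected components by grouping points that agree on all clopens:
  component: {x5}
  component: {x1, x2}
  component: {x3, x4}


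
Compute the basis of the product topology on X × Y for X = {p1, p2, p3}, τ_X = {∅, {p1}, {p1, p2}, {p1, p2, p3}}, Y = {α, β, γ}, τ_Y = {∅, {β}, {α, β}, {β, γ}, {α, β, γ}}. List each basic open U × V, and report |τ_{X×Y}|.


Basis B = {∅ × ∅, {p1} × {β}, {p1} × {α, β}, {p1} × {β, γ}, {p1, p2} × {β}, {p1} × {α, β, γ}, {p1, p2, p3} × {β}, {p1, p2} × {α, β}, {p1, p2} × {β, γ}, {p1, p2} × {α, β, γ}, {p1, p2, p3} × {α, β}, {p1, p2, p3} × {β, γ}, {p1, p2, p3} × {α, β, γ}}; |τ_{X×Y}| = 30.

Enumerate products U × V with U ∈ τ_X, V ∈ τ_Y (deduplicated):
  ∅ × ∅ = {} (∅)
  {p1} × {β} = {(p1,β)}
  {p1} × {α, β} = {(p1,α), (p1,β)}
  {p1} × {β, γ} = {(p1,β), (p1,γ)}
  {p1, p2} × {β} = {(p1,β), (p2,β)}
  {p1} × {α, β, γ} = {(p1,α), (p1,β), (p1,γ)}
  {p1, p2, p3} × {β} = {(p1,β), (p2,β), (p3,β)}
  {p1, p2} × {α, β} = {(p1,α), (p1,β), (p2,α), (p2,β)}
  {p1, p2} × {β, γ} = {(p1,β), (p1,γ), (p2,β), (p2,γ)}
  {p1, p2} × {α, β, γ} = {(p1,α), (p1,β), (p1,γ), (p2,α), (p2,β), (p2,γ)}
  {p1, p2, p3} × {α, β} = {(p1,α), (p1,β), (p2,α), (p2,β), (p3,α), (p3,β)}
  {p1, p2, p3} × {β, γ} = {(p1,β), (p1,γ), (p2,β), (p2,γ), (p3,β), (p3,γ)}
  {p1, p2, p3} × {α, β, γ} = {(p1,α), (p1,β), (p1,γ), (p2,α), (p2,β), (p2,γ), (p3,α), (p3,β), (p3,γ)}
These 13 distinct sets form the basis B.
Close under arbitrary unions to get τ_{X×Y}; counting gives |τ_{X×Y}| = 30.


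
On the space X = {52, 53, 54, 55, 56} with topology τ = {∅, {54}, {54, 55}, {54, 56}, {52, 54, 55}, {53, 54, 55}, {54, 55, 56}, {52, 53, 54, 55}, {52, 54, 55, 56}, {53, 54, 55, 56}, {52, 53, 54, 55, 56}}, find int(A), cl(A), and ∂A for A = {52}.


int(A) = ∅, cl(A) = {52}, ∂A = {52}.

Closed sets in (X, τ) are complements of opens:
  closed(X, τ) = {∅, {52}, {53}, {56}, {52, 53}, {52, 56}, {53, 56}, {52, 53, 55}, {52, 53, 56}, {52, 53, 55, 56}, {52, 53, 54, 55, 56}}.
int(A) = ⋃ {U ∈ τ : U ⊆ A}. Opens contained in A: ∅.
Taking the union of these: int(A) = ∅.
cl(A) = ⋂ {C closed : A ⊆ C}. Closed sets containing A: {52}, {52, 53}, {52, 56}, {52, 53, 55}, {52, 53, 56}, {52, 53, 55, 56}, {52, 53, 54, 55, 56}.
Intersecting these: cl(A) = {52}.
∂A = cl(A) ∖ int(A) = {52} ∖ ∅ = {52}.


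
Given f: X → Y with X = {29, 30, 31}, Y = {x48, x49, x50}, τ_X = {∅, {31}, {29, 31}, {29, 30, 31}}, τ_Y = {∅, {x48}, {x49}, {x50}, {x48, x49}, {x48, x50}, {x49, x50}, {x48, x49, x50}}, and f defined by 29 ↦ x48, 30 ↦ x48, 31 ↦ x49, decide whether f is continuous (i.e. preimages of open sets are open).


f is NOT continuous.

Compute f^{-1}(U) for each U ∈ τ_Y:
  U = ∅: f^{-1}(U) = ∅ ∈ τ_X ✓.
  U = {x48}: f^{-1}(U) = {29, 30} ∉ τ_X ✗.
  U = {x49}: f^{-1}(U) = {31} ∈ τ_X ✓.
  U = {x50}: f^{-1}(U) = ∅ ∈ τ_X ✓.
  U = {x48, x49}: f^{-1}(U) = {29, 30, 31} ∈ τ_X ✓.
  U = {x48, x50}: f^{-1}(U) = {29, 30} ∉ τ_X ✗.
  U = {x49, x50}: f^{-1}(U) = {31} ∈ τ_X ✓.
  U = {x48, x49, x50}: f^{-1}(U) = {29, 30, 31} ∈ τ_X ✓.
Found U = {x48} with f^{-1}(U) = {29, 30} not in τ_X. Therefore f is NOT continuous.


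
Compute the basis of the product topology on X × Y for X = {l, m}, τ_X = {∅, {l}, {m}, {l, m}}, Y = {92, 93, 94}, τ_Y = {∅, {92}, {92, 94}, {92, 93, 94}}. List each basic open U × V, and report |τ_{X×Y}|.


Basis B = {∅ × ∅, {l} × {92}, {m} × {92}, {l} × {92, 94}, {l, m} × {92}, {m} × {92, 94}, {l} × {92, 93, 94}, {m} × {92, 93, 94}, {l, m} × {92, 94}, {l, m} × {92, 93, 94}}; |τ_{X×Y}| = 16.

Enumerate products U × V with U ∈ τ_X, V ∈ τ_Y (deduplicated):
  ∅ × ∅ = {} (∅)
  {l} × {92} = {(l,92)}
  {m} × {92} = {(m,92)}
  {l} × {92, 94} = {(l,92), (l,94)}
  {l, m} × {92} = {(l,92), (m,92)}
  {m} × {92, 94} = {(m,92), (m,94)}
  {l} × {92, 93, 94} = {(l,92), (l,93), (l,94)}
  {m} × {92, 93, 94} = {(m,92), (m,93), (m,94)}
  {l, m} × {92, 94} = {(l,92), (l,94), (m,92), (m,94)}
  {l, m} × {92, 93, 94} = {(l,92), (l,93), (l,94), (m,92), (m,93), (m,94)}
These 10 distinct sets form the basis B.
Close under arbitrary unions to get τ_{X×Y}; counting gives |τ_{X×Y}| = 16.


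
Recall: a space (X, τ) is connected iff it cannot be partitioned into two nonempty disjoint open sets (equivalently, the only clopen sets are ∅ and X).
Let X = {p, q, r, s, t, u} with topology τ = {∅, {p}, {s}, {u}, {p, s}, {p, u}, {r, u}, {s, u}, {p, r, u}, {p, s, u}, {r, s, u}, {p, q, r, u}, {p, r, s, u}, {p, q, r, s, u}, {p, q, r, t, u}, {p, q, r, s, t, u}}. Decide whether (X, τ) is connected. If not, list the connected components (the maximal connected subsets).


(X, τ) is disconnected; components = [{s}, {p, q, r, t, u}].

Find clopen sets (U ∈ τ with X ∖ U ∈ τ):
  U = ∅, X ∖ U = {p, q, r, s, t, u} — both open, so U is clopen.
  U = {s}, X ∖ U = {p, q, r, t, u} — both open, so U is clopen.
  U = {p, q, r, t, u}, X ∖ U = {s} — both open, so U is clopen.
  U = {p, q, r, s, t, u}, X ∖ U = ∅ — both open, so U is clopen.
Nontrivial clopen(s) exist: e.g. {s}. So (X, τ) is disconnected.
Compute connected components by grouping points that agree on all clopens:
  component: {s}
  component: {p, q, r, t, u}


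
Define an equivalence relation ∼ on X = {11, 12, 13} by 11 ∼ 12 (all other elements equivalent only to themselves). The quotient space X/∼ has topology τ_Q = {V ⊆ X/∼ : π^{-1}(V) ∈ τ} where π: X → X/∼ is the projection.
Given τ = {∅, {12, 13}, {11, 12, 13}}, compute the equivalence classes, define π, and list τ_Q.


X/∼ = {[11=12], [13]}; |τ_Q| = 2.

Equivalence classes: [11=12], [13].
Quotient map π: X → X/∼ sends 11 ↦ [11=12], 12 ↦ [11=12], 13 ↦ [13].
For each subset V ⊆ X/∼, compute π^{-1}(V) ⊆ X and check whether π^{-1}(V) ∈ τ. V is open in τ_Q iff π^{-1}(V) ∈ τ.
  V = {}: π^{-1}(V) = ∅ ∈ τ ✓.
  V = {[11=12]}: π^{-1}(V) = {11, 12} ∉ τ ✗.
  V = {[13]}: π^{-1}(V) = {13} ∉ τ ✗.
  V = {[11=12], [13]}: π^{-1}(V) = {11, 12, 13} ∈ τ ✓.
Open sets in the quotient: τ_Q = {{}, {[11=12], [13]}} (2 elements).


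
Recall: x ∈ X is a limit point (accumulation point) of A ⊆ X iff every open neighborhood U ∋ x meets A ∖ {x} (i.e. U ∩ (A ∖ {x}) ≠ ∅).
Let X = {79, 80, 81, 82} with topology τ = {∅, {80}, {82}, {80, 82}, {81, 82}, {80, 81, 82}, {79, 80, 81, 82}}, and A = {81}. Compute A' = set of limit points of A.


A' = {79}

For each x ∈ X, list the open sets U ∈ τ with x ∈ U, then check whether U ∩ (A ∖ {x}) ≠ ∅ for every such U.
  x = 79: opens ∋ x are {79, 80, 81, 82}; each meets A ∖ {79}, so x IS a limit point.
  x = 80: open {80} ∋ x has {80} ∩ (A ∖ {80}) = ∅, so x is NOT a limit point.
  x = 81: open {81, 82} ∋ x has {81, 82} ∩ (A ∖ {81}) = ∅, so x is NOT a limit point.
  x = 82: open {82} ∋ x has {82} ∩ (A ∖ {82}) = ∅, so x is NOT a limit point.
Collecting: A' = {79}.


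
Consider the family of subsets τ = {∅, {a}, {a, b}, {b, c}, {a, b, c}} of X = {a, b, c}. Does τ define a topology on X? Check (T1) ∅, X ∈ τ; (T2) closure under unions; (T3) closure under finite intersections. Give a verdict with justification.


τ is NOT a topology on X.

Axiom (T1): ∅ ∈ τ? Yes; X ∈ τ? Yes.
Axiom (T2/T3): check pairwise unions and intersections of members of τ.
Counterexample for (T3): {a, b} ∩ {b, c} = {b} ∉ τ. Therefore τ is NOT a topology.


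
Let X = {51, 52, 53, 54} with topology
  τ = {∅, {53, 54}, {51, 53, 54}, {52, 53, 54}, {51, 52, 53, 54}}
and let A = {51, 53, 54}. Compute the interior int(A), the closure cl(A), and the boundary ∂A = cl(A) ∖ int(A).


int(A) = {51, 53, 54}, cl(A) = {51, 52, 53, 54}, ∂A = {52}.

Closed sets in (X, τ) are complements of opens:
  closed(X, τ) = {∅, {51}, {52}, {51, 52}, {51, 52, 53, 54}}.
int(A) = ⋃ {U ∈ τ : U ⊆ A}. Opens contained in A: ∅, {53, 54}, {51, 53, 54}.
Taking the union of these: int(A) = {51, 53, 54}.
cl(A) = ⋂ {C closed : A ⊆ C}. Closed sets containing A: {51, 52, 53, 54}.
Intersecting these: cl(A) = {51, 52, 53, 54}.
∂A = cl(A) ∖ int(A) = {51, 52, 53, 54} ∖ {51, 53, 54} = {52}.
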